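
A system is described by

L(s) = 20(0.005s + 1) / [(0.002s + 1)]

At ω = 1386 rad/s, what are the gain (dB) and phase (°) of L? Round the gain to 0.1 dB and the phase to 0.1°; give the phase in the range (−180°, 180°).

33.5 dB, 11.6°

At ω = 1386 rad/s:
zero (1 + j1386·0.005) = 1 + j6.93 → |·| ≈ 7.0018, ∠ ≈ 81.79°
pole (1 + j1386·0.002) = 1 + j2.772 → |·| ≈ 2.9469, ∠ ≈ 70.16°
|L| = 20 · 7.0018 / (2.9469) ≈ 47.52
Gain = 20 log₁₀(47.52) ≈ 33.54 dB
∠L = (81.79°) − (70.16°) = 11.63°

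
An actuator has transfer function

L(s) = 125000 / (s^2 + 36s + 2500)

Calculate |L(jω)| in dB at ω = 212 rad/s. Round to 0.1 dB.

At s = jω = j212:
quadratic: (j212)² + 36·j212 + 2500 = -42444 + j7632 → |·| ≈ 43125, ∠ ≈ 169.81°
|L| = 125000 / 43125 ≈ 2.8986
Gain = 20 log₁₀(2.8986) ≈ 9.24 dB

9.2 dB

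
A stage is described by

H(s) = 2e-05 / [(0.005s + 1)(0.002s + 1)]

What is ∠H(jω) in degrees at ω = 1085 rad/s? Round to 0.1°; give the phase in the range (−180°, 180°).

At ω = 1085 rad/s:
pole (1 + j1085·0.005) = 1 + j5.425 → |·| ≈ 5.5164, ∠ ≈ 79.56°
pole (1 + j1085·0.002) = 1 + j2.17 → |·| ≈ 2.3893, ∠ ≈ 65.26°
∠H = (0°) − (79.56° + 65.26°) = -144.82°

-144.8°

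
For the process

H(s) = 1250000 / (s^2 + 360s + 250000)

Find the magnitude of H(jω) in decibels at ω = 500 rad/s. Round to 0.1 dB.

At s = jω = j500:
quadratic: (j500)² + 360·j500 + 250000 = 0 + j180000 → |·| ≈ 1.8e+05, ∠ ≈ 90.00°
|H| = 1250000 / 1.8e+05 ≈ 6.9444
Gain = 20 log₁₀(6.9444) ≈ 16.83 dB

16.8 dB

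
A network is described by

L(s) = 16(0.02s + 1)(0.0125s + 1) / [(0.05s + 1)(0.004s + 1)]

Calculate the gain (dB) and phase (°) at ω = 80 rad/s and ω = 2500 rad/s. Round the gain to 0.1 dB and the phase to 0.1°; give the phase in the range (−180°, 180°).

At ω = 80 rad/s:
zero (1 + j80·0.02) = 1 + j1.6 → |·| ≈ 1.8868, ∠ ≈ 57.99°
zero (1 + j80·0.0125) = 1 + j1 → |·| ≈ 1.4142, ∠ ≈ 45.00°
pole (1 + j80·0.05) = 1 + j4 → |·| ≈ 4.1231, ∠ ≈ 75.96°
pole (1 + j80·0.004) = 1 + j0.32 → |·| ≈ 1.05, ∠ ≈ 17.74°
|L| = 16 · 1.8868 · 1.4142 / (4.1231 · 1.05) ≈ 9.8615
Gain = 20 log₁₀(9.8615) ≈ 19.88 dB
∠L = (57.99° + 45.00°) − (75.96° + 17.74°) = 9.29°

At ω = 2500 rad/s:
zero (1 + j2500·0.02) = 1 + j50 → |·| ≈ 50.01, ∠ ≈ 88.85°
zero (1 + j2500·0.0125) = 1 + j31.25 → |·| ≈ 31.266, ∠ ≈ 88.17°
pole (1 + j2500·0.05) = 1 + j125 → |·| ≈ 125, ∠ ≈ 89.54°
pole (1 + j2500·0.004) = 1 + j10 → |·| ≈ 10.05, ∠ ≈ 84.29°
|L| = 16 · 50.01 · 31.266 / (125 · 10.05) ≈ 19.915
Gain = 20 log₁₀(19.915) ≈ 25.98 dB
∠L = (88.85° + 88.17°) − (89.54° + 84.29°) = 3.19°

ω = 80: 19.9 dB, 9.3°; ω = 2500: 26.0 dB, 3.2°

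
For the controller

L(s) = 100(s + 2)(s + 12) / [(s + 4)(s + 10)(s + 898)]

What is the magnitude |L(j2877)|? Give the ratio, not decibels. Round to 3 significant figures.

0.0332

At s = jω = j2877:
zero (s+2): 2 + j2877 → |·| = √(2²+2877²) = √8277133 ≈ 2877, ∠ = arctan(2877/2) ≈ 89.96°
zero (s+12): 12 + j2877 → |·| = √(12²+2877²) = √8277273 ≈ 2877, ∠ = arctan(2877/12) ≈ 89.76°
pole (s+4): 4 + j2877 → |·| = √(4²+2877²) = √8277145 ≈ 2877, ∠ = arctan(2877/4) ≈ 89.92°
pole (s+10): 10 + j2877 → |·| = √(10²+2877²) = √8277229 ≈ 2877, ∠ = arctan(2877/10) ≈ 89.80°
pole (s+898): 898 + j2877 → |·| = √(898²+2877²) = √9083533 ≈ 3013.9, ∠ = arctan(2877/898) ≈ 72.67°
|L| = 100 · 8.2771e+06 / 2.4946e+10 ≈ 0.03318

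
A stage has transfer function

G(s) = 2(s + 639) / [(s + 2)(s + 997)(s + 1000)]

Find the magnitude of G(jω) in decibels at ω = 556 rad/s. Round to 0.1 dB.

At s = jω = j556:
zero (s+639): 639 + j556 → |·| = √(639²+556²) = √717457 ≈ 847.03, ∠ = arctan(556/639) ≈ 41.03°
pole (s+2): 2 + j556 → |·| = √(2²+556²) = √309140 ≈ 556, ∠ = arctan(556/2) ≈ 89.79°
pole (s+997): 997 + j556 → |·| = √(997²+556²) = √1303145 ≈ 1141.6, ∠ = arctan(556/997) ≈ 29.15°
pole (s+1000): 1000 + j556 → |·| = √(1000²+556²) = √1309136 ≈ 1144.2, ∠ = arctan(556/1000) ≈ 29.07°
|G| = 2 · 847.03 / 7.2626e+08 ≈ 2.3326e-06
Gain = 20 log₁₀(2.3326e-06) ≈ -112.64 dB

-112.6 dB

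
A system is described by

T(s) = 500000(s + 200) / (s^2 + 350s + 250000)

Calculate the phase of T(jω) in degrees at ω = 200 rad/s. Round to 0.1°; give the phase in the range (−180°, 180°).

At s = jω = j200:
zero (s+200): 200 + j200 → |·| = √(200²+200²) = √80000 ≈ 282.84, ∠ = arctan(200/200) ≈ 45.00°
quadratic: (j200)² + 350·j200 + 250000 = 210000 + j70000 → |·| ≈ 2.2136e+05, ∠ ≈ 18.43°
∠T = 45.00° − 18.43° = 26.57°

26.6°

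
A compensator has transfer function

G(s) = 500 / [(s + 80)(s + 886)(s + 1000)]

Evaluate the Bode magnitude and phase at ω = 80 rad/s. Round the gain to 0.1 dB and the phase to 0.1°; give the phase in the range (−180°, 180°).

At s = jω = j80:
pole (s+80): 80 + j80 → |·| = √(80²+80²) = √12800 ≈ 113.14, ∠ = arctan(80/80) ≈ 45.00°
pole (s+886): 886 + j80 → |·| = √(886²+80²) = √791396 ≈ 889.6, ∠ = arctan(80/886) ≈ 5.16°
pole (s+1000): 1000 + j80 → |·| = √(1000²+80²) = √1006400 ≈ 1003.2, ∠ = arctan(80/1000) ≈ 4.57°
|G| = 500 / 1.0097e+08 ≈ 4.952e-06
Gain = 20 log₁₀(4.952e-06) ≈ -106.10 dB
∠G = 0.00° − 54.73° = -54.73°

-106.1 dB, -54.7°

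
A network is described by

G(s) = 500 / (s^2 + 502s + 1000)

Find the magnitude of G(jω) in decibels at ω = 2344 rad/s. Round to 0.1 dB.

-81.0 dB

Substitute s = j2344:
Numerator: 500 = 500 + j0
Denominator: (j2344)^2 + 502(j2344) + 1000 = -5493336 + j1176688
|N| = √(500² + 0²) ≈ 500, ∠N ≈ 0.00°
|D| = √(5493336² + 1176688²) ≈ 5.6179e+06, ∠D ≈ 167.91°
|G| = 500 / 5.6179e+06 ≈ 8.9001e-05
Gain = 20 log₁₀(8.9001e-05) ≈ -81.01 dB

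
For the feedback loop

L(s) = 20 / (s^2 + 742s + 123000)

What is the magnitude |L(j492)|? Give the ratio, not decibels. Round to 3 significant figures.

Substitute s = j492:
Numerator: 20 = 20 + j0
Denominator: (j492)^2 + 742(j492) + 123000 = -119064 + j365064
|N| = √(20² + 0²) ≈ 20, ∠N ≈ 0.00°
|D| = √(119064² + 365064²) ≈ 3.8399e+05, ∠D ≈ 108.06°
|L| = 20 / 3.8399e+05 ≈ 5.2085e-05

5.21e-05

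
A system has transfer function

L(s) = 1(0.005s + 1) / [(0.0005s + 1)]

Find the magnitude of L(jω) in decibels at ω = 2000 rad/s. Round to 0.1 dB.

17.0 dB

At ω = 2000 rad/s:
zero (1 + j2000·0.005) = 1 + j10 → |·| ≈ 10.05, ∠ ≈ 84.29°
pole (1 + j2000·0.0005) = 1 + j1 → |·| ≈ 1.4142, ∠ ≈ 45.00°
|L| = 1 · 10.05 / (1.4142) ≈ 7.1065
Gain = 20 log₁₀(7.1065) ≈ 17.03 dB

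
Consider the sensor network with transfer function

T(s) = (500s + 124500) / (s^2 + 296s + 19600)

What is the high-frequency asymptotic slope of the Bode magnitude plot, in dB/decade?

Each pole contributes −20 dB/decade at high frequency; each zero contributes +20 dB/decade.
Net: 1 zero(s) − 2 pole(s) → -20 dB/decade.

-20 dB/decade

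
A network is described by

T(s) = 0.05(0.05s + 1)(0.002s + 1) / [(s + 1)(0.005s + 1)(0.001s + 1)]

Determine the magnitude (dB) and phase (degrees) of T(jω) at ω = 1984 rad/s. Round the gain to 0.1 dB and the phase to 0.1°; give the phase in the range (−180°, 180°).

-66.7 dB, -72.2°

At ω = 1984 rad/s:
zero (1 + j1984·0.05) = 1 + j99.2 → |·| ≈ 99.205, ∠ ≈ 89.42°
zero (1 + j1984·0.002) = 1 + j3.968 → |·| ≈ 4.0921, ∠ ≈ 75.86°
pole (1 + j1984·1) = 1 + j1984 → |·| ≈ 1984, ∠ ≈ 89.97°
pole (1 + j1984·0.005) = 1 + j9.92 → |·| ≈ 9.9703, ∠ ≈ 84.24°
pole (1 + j1984·0.001) = 1 + j1.984 → |·| ≈ 2.2218, ∠ ≈ 63.25°
|T| = 0.05 · 99.205 · 4.0921 / (1984 · 9.9703 · 2.2218) ≈ 0.00046184
Gain = 20 log₁₀(0.00046184) ≈ -66.71 dB
∠T = (89.42° + 75.86°) − (89.97° + 84.24° + 63.25°) = -72.18°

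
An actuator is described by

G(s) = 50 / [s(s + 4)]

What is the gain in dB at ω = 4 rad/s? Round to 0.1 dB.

At s = jω = j4:
pole (s+4): 4 + j4 → |·| = √(4²+4²) = √32 ≈ 5.6569, ∠ = arctan(4/4) ≈ 45.00°
pole at origin: |s| = 4, ∠ = 90.00° (in denominator)
|G| = 50 / 22.628 ≈ 2.2097
Gain = 20 log₁₀(2.2097) ≈ 6.89 dB

6.9 dB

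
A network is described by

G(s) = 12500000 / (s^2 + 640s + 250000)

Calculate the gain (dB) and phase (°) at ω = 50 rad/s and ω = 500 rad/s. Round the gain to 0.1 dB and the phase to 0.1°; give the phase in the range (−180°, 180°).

ω = 50: 34.0 dB, -7.4°; ω = 500: 31.8 dB, -90.0°

At s = jω = j50:
quadratic: (j50)² + 640·j50 + 250000 = 247500 + j32000 → |·| ≈ 2.4956e+05, ∠ ≈ 7.37°
|G| = 12500000 / 2.4956e+05 ≈ 50.088
Gain = 20 log₁₀(50.088) ≈ 33.99 dB
∠G = 0.00° − 7.37° = -7.37°

At s = jω = j500:
quadratic: (j500)² + 640·j500 + 250000 = 0 + j320000 → |·| ≈ 3.2e+05, ∠ ≈ 90.00°
|G| = 12500000 / 3.2e+05 ≈ 39.062
Gain = 20 log₁₀(39.062) ≈ 31.84 dB
∠G = 0.00° − 90.00° = -90.00°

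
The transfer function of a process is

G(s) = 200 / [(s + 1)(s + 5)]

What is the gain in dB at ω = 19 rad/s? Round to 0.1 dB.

At s = jω = j19:
pole (s+1): 1 + j19 → |·| = √(1²+19²) = √362 ≈ 19.026, ∠ = arctan(19/1) ≈ 86.99°
pole (s+5): 5 + j19 → |·| = √(5²+19²) = √386 ≈ 19.647, ∠ = arctan(19/5) ≈ 75.26°
|G| = 200 / 373.8 ≈ 0.53505
Gain = 20 log₁₀(0.53505) ≈ -5.43 dB

-5.4 dB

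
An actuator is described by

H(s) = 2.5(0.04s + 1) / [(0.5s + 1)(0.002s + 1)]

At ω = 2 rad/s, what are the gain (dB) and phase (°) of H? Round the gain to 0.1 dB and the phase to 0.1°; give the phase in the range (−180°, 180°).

5.0 dB, -40.7°

At ω = 2 rad/s:
zero (1 + j2·0.04) = 1 + j0.08 → |·| ≈ 1.0032, ∠ ≈ 4.57°
pole (1 + j2·0.5) = 1 + j1 → |·| ≈ 1.4142, ∠ ≈ 45.00°
pole (1 + j2·0.002) = 1 + j0.004 → |·| ≈ 1, ∠ ≈ 0.23°
|H| = 2.5 · 1.0032 / (1.4142 · 1) ≈ 1.7734
Gain = 20 log₁₀(1.7734) ≈ 4.98 dB
∠H = (4.57°) − (45.00° + 0.23°) = -40.66°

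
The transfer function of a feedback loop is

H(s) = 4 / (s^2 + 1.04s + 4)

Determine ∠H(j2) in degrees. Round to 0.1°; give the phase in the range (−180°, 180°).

-90.0°

At s = jω = j2:
quadratic: (j2)² + 1.04·j2 + 4 = 0 + j2.08 → |·| ≈ 2.08, ∠ ≈ 90.00°
∠H = 0.00° − 90.00° = -90.00°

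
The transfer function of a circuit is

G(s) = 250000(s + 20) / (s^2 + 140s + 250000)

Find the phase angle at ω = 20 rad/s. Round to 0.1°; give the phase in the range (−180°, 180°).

44.4°

At s = jω = j20:
zero (s+20): 20 + j20 → |·| = √(20²+20²) = √800 ≈ 28.284, ∠ = arctan(20/20) ≈ 45.00°
quadratic: (j20)² + 140·j20 + 250000 = 249600 + j2800 → |·| ≈ 2.4962e+05, ∠ ≈ 0.64°
∠G = 45.00° − 0.64° = 44.36°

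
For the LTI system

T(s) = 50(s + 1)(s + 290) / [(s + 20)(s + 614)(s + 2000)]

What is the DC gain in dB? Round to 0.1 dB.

-64.6 dB

T(0) = 50·1·290 / (20·614·2000) ≈ 0.00059039
20 log₁₀(0.00059039) ≈ -64.58 dB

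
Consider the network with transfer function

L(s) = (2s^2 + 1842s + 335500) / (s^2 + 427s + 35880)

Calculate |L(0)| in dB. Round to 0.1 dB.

19.4 dB

L(0) = 335500 / 35880 ≈ 9.3506
20 log₁₀(9.3506) ≈ 19.42 dB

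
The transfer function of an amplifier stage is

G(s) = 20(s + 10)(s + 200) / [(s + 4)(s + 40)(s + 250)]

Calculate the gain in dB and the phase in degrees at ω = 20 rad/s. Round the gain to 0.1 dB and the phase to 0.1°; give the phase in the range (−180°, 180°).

-8.1 dB, -40.7°

At s = jω = j20:
zero (s+10): 10 + j20 → |·| = √(10²+20²) = √500 ≈ 22.361, ∠ = arctan(20/10) ≈ 63.43°
zero (s+200): 200 + j20 → |·| = √(200²+20²) = √40400 ≈ 201, ∠ = arctan(20/200) ≈ 5.71°
pole (s+4): 4 + j20 → |·| = √(4²+20²) = √416 ≈ 20.396, ∠ = arctan(20/4) ≈ 78.69°
pole (s+40): 40 + j20 → |·| = √(40²+20²) = √2000 ≈ 44.721, ∠ = arctan(20/40) ≈ 26.57°
pole (s+250): 250 + j20 → |·| = √(250²+20²) = √62900 ≈ 250.8, ∠ = arctan(20/250) ≈ 4.57°
|G| = 20 · 4494.6 / 2.2876e+05 ≈ 0.39295
Gain = 20 log₁₀(0.39295) ≈ -8.11 dB
∠G = 69.14° − 109.83° = -40.69°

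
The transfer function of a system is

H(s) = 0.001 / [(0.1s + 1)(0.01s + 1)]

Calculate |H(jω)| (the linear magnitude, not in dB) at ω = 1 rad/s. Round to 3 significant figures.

0.000995

At ω = 1 rad/s:
pole (1 + j1·0.1) = 1 + j0.1 → |·| ≈ 1.005, ∠ ≈ 5.71°
pole (1 + j1·0.01) = 1 + j0.01 → |·| ≈ 1, ∠ ≈ 0.57°
|H| = 0.001 · 1 / (1.005 · 1) ≈ 0.00099502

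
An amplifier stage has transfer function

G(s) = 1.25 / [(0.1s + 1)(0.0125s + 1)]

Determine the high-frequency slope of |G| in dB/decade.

Each pole contributes −20 dB/decade at high frequency; each zero contributes +20 dB/decade.
Net: 0 zero(s) − 2 pole(s) → -40 dB/decade.

-40 dB/decade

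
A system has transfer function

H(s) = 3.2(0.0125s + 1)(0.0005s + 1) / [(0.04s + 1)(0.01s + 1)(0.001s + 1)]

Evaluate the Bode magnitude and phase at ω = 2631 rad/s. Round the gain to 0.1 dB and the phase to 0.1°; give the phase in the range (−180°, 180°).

-33.0 dB, -105.5°

At ω = 2631 rad/s:
zero (1 + j2631·0.0125) = 1 + j32.8875 → |·| ≈ 32.903, ∠ ≈ 88.26°
zero (1 + j2631·0.0005) = 1 + j1.3155 → |·| ≈ 1.6524, ∠ ≈ 52.76°
pole (1 + j2631·0.04) = 1 + j105.24 → |·| ≈ 105.24, ∠ ≈ 89.46°
pole (1 + j2631·0.01) = 1 + j26.31 → |·| ≈ 26.329, ∠ ≈ 87.82°
pole (1 + j2631·0.001) = 1 + j2.631 → |·| ≈ 2.8146, ∠ ≈ 69.19°
|H| = 3.2 · 32.903 · 1.6524 / (105.24 · 26.329 · 2.8146) ≈ 0.022308
Gain = 20 log₁₀(0.022308) ≈ -33.03 dB
∠H = (88.26° + 52.76°) − (89.46° + 87.82° + 69.19°) = -105.45°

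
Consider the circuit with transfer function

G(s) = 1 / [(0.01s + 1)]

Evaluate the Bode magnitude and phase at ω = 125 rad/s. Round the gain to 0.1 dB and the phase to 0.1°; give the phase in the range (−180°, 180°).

At ω = 125 rad/s:
pole (1 + j125·0.01) = 1 + j1.25 → |·| ≈ 1.6008, ∠ ≈ 51.34°
|G| = 1 · 1 / (1.6008) ≈ 0.62469
Gain = 20 log₁₀(0.62469) ≈ -4.09 dB
∠G = (0°) − (51.34°) = -51.34°

-4.1 dB, -51.3°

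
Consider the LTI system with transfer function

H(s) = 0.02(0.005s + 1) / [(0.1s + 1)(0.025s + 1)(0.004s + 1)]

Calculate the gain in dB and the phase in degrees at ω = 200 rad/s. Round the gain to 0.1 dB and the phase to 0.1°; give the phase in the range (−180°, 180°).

At ω = 200 rad/s:
zero (1 + j200·0.005) = 1 + j1 → |·| ≈ 1.4142, ∠ ≈ 45.00°
pole (1 + j200·0.1) = 1 + j20 → |·| ≈ 20.025, ∠ ≈ 87.14°
pole (1 + j200·0.025) = 1 + j5 → |·| ≈ 5.099, ∠ ≈ 78.69°
pole (1 + j200·0.004) = 1 + j0.8 → |·| ≈ 1.2806, ∠ ≈ 38.66°
|H| = 0.02 · 1.4142 / (20.025 · 5.099 · 1.2806) ≈ 0.00021631
Gain = 20 log₁₀(0.00021631) ≈ -73.30 dB
∠H = (45.00°) − (87.14° + 78.69° + 38.66°) = -159.49°

-73.3 dB, -159.5°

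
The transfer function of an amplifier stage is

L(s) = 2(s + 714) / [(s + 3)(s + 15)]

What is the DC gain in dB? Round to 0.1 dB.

30.0 dB

L(0) = 2·714 / (3·15) ≈ 31.733
20 log₁₀(31.733) ≈ 30.03 dB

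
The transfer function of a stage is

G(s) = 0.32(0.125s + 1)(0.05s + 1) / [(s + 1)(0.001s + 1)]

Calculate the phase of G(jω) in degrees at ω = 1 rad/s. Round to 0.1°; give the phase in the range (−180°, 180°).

-35.1°

At ω = 1 rad/s:
zero (1 + j1·0.125) = 1 + j0.125 → |·| ≈ 1.0078, ∠ ≈ 7.13°
zero (1 + j1·0.05) = 1 + j0.05 → |·| ≈ 1.0012, ∠ ≈ 2.86°
pole (1 + j1·1) = 1 + j1 → |·| ≈ 1.4142, ∠ ≈ 45.00°
pole (1 + j1·0.001) = 1 + j0.001 → |·| ≈ 1, ∠ ≈ 0.06°
∠G = (7.13° + 2.86°) − (45.00° + 0.06°) = -35.07°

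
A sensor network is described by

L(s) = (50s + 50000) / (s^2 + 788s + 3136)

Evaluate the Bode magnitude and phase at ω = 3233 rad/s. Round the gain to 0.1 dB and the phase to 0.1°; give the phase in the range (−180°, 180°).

-36.1 dB, -93.5°

Substitute s = j3233:
Numerator: 50(j3233) + 50000 = 50000 + j161650
Denominator: (j3233)^2 + 788(j3233) + 3136 = -10449153 + j2547604
|N| = √(50000² + 161650²) ≈ 1.6921e+05, ∠N ≈ 72.81°
|D| = √(10449153² + 2547604²) ≈ 1.0755e+07, ∠D ≈ 166.30°
|L| = 1.6921e+05 / 1.0755e+07 ≈ 0.015733
Gain = 20 log₁₀(0.015733) ≈ -36.06 dB
∠L = 72.81° − 166.30° = -93.49°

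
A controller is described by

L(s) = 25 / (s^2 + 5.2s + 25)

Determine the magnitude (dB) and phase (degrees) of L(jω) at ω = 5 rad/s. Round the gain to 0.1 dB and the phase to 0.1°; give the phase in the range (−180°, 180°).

-0.3 dB, -90.0°

At s = jω = j5:
quadratic: (j5)² + 5.2·j5 + 25 = 0 + j26 → |·| ≈ 26, ∠ ≈ 90.00°
|L| = 25 / 26 ≈ 0.96154
Gain = 20 log₁₀(0.96154) ≈ -0.34 dB
∠L = 0.00° − 90.00° = -90.00°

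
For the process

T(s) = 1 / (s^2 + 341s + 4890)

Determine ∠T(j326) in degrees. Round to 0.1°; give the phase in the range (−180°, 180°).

-132.4°

Substitute s = j326:
Numerator: 1 = 1 + j0
Denominator: (j326)^2 + 341(j326) + 4890 = -101386 + j111166
|N| = √(1² + 0²) ≈ 1, ∠N ≈ 0.00°
|D| = √(101386² + 111166²) ≈ 1.5046e+05, ∠D ≈ 132.37°
∠T = 0.00° − 132.37° = -132.37°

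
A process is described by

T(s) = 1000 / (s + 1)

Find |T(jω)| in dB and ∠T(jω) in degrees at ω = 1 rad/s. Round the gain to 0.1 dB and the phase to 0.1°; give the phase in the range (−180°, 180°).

Substitute s = j1:
Numerator: 1000 = 1000 + j0
Denominator: (j1) + 1 = 1 + j1
|N| = √(1000² + 0²) ≈ 1000, ∠N ≈ 0.00°
|D| = √(1² + 1²) ≈ 1.4142, ∠D ≈ 45.00°
|T| = 1000 / 1.4142 ≈ 707.11
Gain = 20 log₁₀(707.11) ≈ 56.99 dB
∠T = 0.00° − 45.00° = -45.00°

57.0 dB, -45.0°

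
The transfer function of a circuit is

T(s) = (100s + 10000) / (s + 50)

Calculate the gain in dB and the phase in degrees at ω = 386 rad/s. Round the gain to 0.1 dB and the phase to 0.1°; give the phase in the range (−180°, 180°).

40.2 dB, -7.1°

Substitute s = j386:
Numerator: 100(j386) + 10000 = 10000 + j38600
Denominator: (j386) + 50 = 50 + j386
|N| = √(10000² + 38600²) ≈ 39874, ∠N ≈ 75.48°
|D| = √(50² + 386²) ≈ 389.22, ∠D ≈ 82.62°
|T| = 39874 / 389.22 ≈ 102.45
Gain = 20 log₁₀(102.45) ≈ 40.21 dB
∠T = 75.48° − 82.62° = -7.14°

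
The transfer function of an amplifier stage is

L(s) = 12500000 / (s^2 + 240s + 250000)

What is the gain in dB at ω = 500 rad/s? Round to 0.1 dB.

40.4 dB

At s = jω = j500:
quadratic: (j500)² + 240·j500 + 250000 = 0 + j120000 → |·| ≈ 1.2e+05, ∠ ≈ 90.00°
|L| = 12500000 / 1.2e+05 ≈ 104.17
Gain = 20 log₁₀(104.17) ≈ 40.35 dB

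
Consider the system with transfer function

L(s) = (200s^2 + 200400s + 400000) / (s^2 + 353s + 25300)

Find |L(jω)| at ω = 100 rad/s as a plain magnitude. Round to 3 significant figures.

523

Substitute s = j100:
Numerator: 200(j100)^2 + 200400(j100) + 400000 = -1600000 + j20040000
Denominator: (j100)^2 + 353(j100) + 25300 = 15300 + j35300
|N| = √(1600000² + 20040000²) ≈ 2.0104e+07, ∠N ≈ 94.56°
|D| = √(15300² + 35300²) ≈ 38473, ∠D ≈ 66.57°
|L| = 2.0104e+07 / 38473 ≈ 522.55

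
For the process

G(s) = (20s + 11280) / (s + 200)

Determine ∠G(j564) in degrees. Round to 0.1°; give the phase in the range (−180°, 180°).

Substitute s = j564:
Numerator: 20(j564) + 11280 = 11280 + j11280
Denominator: (j564) + 200 = 200 + j564
|N| = √(11280² + 11280²) ≈ 15952, ∠N ≈ 45.00°
|D| = √(200² + 564²) ≈ 598.41, ∠D ≈ 70.47°
∠G = 45.00° − 70.47° = -25.47°

-25.5°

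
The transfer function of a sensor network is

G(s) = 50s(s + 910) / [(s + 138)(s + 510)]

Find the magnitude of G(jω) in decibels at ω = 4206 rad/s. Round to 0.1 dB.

34.1 dB

At s = jω = j4206:
zero (s+910): 910 + j4206 → |·| = √(910²+4206²) = √18518536 ≈ 4303.3, ∠ = arctan(4206/910) ≈ 77.79°
zero at origin: s = j4206 → |·| = 4206, ∠ = 90.00°
pole (s+138): 138 + j4206 → |·| = √(138²+4206²) = √17709480 ≈ 4208.3, ∠ = arctan(4206/138) ≈ 88.12°
pole (s+510): 510 + j4206 → |·| = √(510²+4206²) = √17950536 ≈ 4236.8, ∠ = arctan(4206/510) ≈ 83.09°
|G| = 50 · 1.81e+07 / 1.783e+07 ≈ 50.757
Gain = 20 log₁₀(50.757) ≈ 34.11 dB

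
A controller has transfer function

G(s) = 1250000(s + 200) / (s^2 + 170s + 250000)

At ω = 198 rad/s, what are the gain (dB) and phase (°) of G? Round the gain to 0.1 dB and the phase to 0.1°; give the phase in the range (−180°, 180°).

At s = jω = j198:
zero (s+200): 200 + j198 → |·| = √(200²+198²) = √79204 ≈ 281.43, ∠ = arctan(198/200) ≈ 44.71°
quadratic: (j198)² + 170·j198 + 250000 = 210796 + j33660 → |·| ≈ 2.1347e+05, ∠ ≈ 9.07°
|G| = 1250000 · 281.43 / 2.1347e+05 ≈ 1647.9
Gain = 20 log₁₀(1647.9) ≈ 64.34 dB
∠G = 44.71° − 9.07° = 35.64°

64.3 dB, 35.6°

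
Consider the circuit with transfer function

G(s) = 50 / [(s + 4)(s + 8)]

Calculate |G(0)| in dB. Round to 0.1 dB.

G(0) = 50 / (4·8) = 1.5625
20 log₁₀(1.5625) ≈ 3.88 dB

3.9 dB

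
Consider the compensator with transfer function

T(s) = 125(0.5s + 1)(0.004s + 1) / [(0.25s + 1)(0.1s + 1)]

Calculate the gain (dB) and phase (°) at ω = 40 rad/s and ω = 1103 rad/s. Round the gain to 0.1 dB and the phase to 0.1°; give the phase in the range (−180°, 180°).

ω = 40: 35.7 dB, -64.0°; ω = 1103: 20.2 dB, -12.1°

At ω = 40 rad/s:
zero (1 + j40·0.5) = 1 + j20 → |·| ≈ 20.025, ∠ ≈ 87.14°
zero (1 + j40·0.004) = 1 + j0.16 → |·| ≈ 1.0127, ∠ ≈ 9.09°
pole (1 + j40·0.25) = 1 + j10 → |·| ≈ 10.05, ∠ ≈ 84.29°
pole (1 + j40·0.1) = 1 + j4 → |·| ≈ 4.1231, ∠ ≈ 75.96°
|T| = 125 · 20.025 · 1.0127 / (10.05 · 4.1231) ≈ 61.175
Gain = 20 log₁₀(61.175) ≈ 35.73 dB
∠T = (87.14° + 9.09°) − (84.29° + 75.96°) = -64.02°

At ω = 1103 rad/s:
zero (1 + j1103·0.5) = 1 + j551.5 → |·| ≈ 551.5, ∠ ≈ 89.90°
zero (1 + j1103·0.004) = 1 + j4.412 → |·| ≈ 4.5239, ∠ ≈ 77.23°
pole (1 + j1103·0.25) = 1 + j275.75 → |·| ≈ 275.75, ∠ ≈ 89.79°
pole (1 + j1103·0.1) = 1 + j110.3 → |·| ≈ 110.3, ∠ ≈ 89.48°
|T| = 125 · 551.5 · 4.5239 / (275.75 · 110.3) ≈ 10.254
Gain = 20 log₁₀(10.254) ≈ 20.22 dB
∠T = (89.90° + 77.23°) − (89.79° + 89.48°) = -12.14°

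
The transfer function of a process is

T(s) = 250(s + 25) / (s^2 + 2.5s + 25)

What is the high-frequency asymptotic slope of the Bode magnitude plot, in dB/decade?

Each pole contributes −20 dB/decade at high frequency; each zero contributes +20 dB/decade.
Net: 1 zero(s) − 2 pole(s) → -20 dB/decade.

-20 dB/decade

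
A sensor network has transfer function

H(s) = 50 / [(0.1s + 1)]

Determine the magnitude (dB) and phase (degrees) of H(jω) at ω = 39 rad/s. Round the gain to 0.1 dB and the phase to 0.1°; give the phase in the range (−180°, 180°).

21.9 dB, -75.6°

At ω = 39 rad/s:
pole (1 + j39·0.1) = 1 + j3.9 → |·| ≈ 4.0262, ∠ ≈ 75.62°
|H| = 50 · 1 / (4.0262) ≈ 12.419
Gain = 20 log₁₀(12.419) ≈ 21.88 dB
∠H = (0°) − (75.62°) = -75.62°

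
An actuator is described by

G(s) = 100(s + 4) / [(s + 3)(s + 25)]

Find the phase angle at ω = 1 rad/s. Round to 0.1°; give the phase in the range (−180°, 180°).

At s = jω = j1:
zero (s+4): 4 + j1 → |·| = √(4²+1²) = √17 ≈ 4.1231, ∠ = arctan(1/4) ≈ 14.04°
pole (s+3): 3 + j1 → |·| = √(3²+1²) = √10 ≈ 3.1623, ∠ = arctan(1/3) ≈ 18.43°
pole (s+25): 25 + j1 → |·| = √(25²+1²) = √626 ≈ 25.02, ∠ = arctan(1/25) ≈ 2.29°
∠G = 14.04° − 20.72° = -6.68°

-6.7°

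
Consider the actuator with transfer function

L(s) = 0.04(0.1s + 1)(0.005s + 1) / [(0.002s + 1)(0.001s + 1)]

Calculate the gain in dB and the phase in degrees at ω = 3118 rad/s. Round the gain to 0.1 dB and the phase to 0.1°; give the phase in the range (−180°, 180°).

19.5 dB, 23.0°

At ω = 3118 rad/s:
zero (1 + j3118·0.1) = 1 + j311.8 → |·| ≈ 311.8, ∠ ≈ 89.82°
zero (1 + j3118·0.005) = 1 + j15.59 → |·| ≈ 15.622, ∠ ≈ 86.33°
pole (1 + j3118·0.002) = 1 + j6.236 → |·| ≈ 6.3157, ∠ ≈ 80.89°
pole (1 + j3118·0.001) = 1 + j3.118 → |·| ≈ 3.2744, ∠ ≈ 72.22°
|L| = 0.04 · 311.8 · 15.622 / (6.3157 · 3.2744) ≈ 9.4215
Gain = 20 log₁₀(9.4215) ≈ 19.48 dB
∠L = (89.82° + 86.33°) − (80.89° + 72.22°) = 23.04°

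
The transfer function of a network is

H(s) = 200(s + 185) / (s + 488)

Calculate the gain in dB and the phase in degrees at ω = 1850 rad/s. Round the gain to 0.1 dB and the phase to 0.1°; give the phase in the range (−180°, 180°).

45.8 dB, 9.1°

At s = jω = j1850:
zero (s+185): 185 + j1850 → |·| = √(185²+1850²) = √3456725 ≈ 1859.2, ∠ = arctan(1850/185) ≈ 84.29°
pole (s+488): 488 + j1850 → |·| = √(488²+1850²) = √3660644 ≈ 1913.3, ∠ = arctan(1850/488) ≈ 75.22°
|H| = 200 · 1859.2 / 1913.3 ≈ 194.34
Gain = 20 log₁₀(194.34) ≈ 45.77 dB
∠H = 84.29° − 75.22° = 9.07°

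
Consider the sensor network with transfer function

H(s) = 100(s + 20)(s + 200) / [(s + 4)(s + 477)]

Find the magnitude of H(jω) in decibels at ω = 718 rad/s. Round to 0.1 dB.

At s = jω = j718:
zero (s+20): 20 + j718 → |·| = √(20²+718²) = √515924 ≈ 718.28, ∠ = arctan(718/20) ≈ 88.40°
zero (s+200): 200 + j718 → |·| = √(200²+718²) = √555524 ≈ 745.33, ∠ = arctan(718/200) ≈ 74.43°
pole (s+4): 4 + j718 → |·| = √(4²+718²) = √515540 ≈ 718.01, ∠ = arctan(718/4) ≈ 89.68°
pole (s+477): 477 + j718 → |·| = √(477²+718²) = √743053 ≈ 862.01, ∠ = arctan(718/477) ≈ 56.40°
|H| = 100 · 5.3536e+05 / 6.1893e+05 ≈ 86.498
Gain = 20 log₁₀(86.498) ≈ 38.74 dB

38.7 dB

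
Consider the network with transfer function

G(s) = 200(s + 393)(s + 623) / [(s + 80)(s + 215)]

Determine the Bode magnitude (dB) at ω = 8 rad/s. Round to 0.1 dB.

69.0 dB

At s = jω = j8:
zero (s+393): 393 + j8 → |·| = √(393²+8²) = √154513 ≈ 393.08, ∠ = arctan(8/393) ≈ 1.17°
zero (s+623): 623 + j8 → |·| = √(623²+8²) = √388193 ≈ 623.05, ∠ = arctan(8/623) ≈ 0.74°
pole (s+80): 80 + j8 → |·| = √(80²+8²) = √6464 ≈ 80.399, ∠ = arctan(8/80) ≈ 5.71°
pole (s+215): 215 + j8 → |·| = √(215²+8²) = √46289 ≈ 215.15, ∠ = arctan(8/215) ≈ 2.13°
|G| = 200 · 2.4491e+05 / 17298 ≈ 2831.7
Gain = 20 log₁₀(2831.7) ≈ 69.04 dB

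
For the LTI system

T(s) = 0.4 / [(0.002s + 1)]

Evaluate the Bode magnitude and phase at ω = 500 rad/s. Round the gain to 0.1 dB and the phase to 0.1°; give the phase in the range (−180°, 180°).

At ω = 500 rad/s:
pole (1 + j500·0.002) = 1 + j1 → |·| ≈ 1.4142, ∠ ≈ 45.00°
|T| = 0.4 · 1 / (1.4142) ≈ 0.28285
Gain = 20 log₁₀(0.28285) ≈ -10.97 dB
∠T = (0°) − (45.00°) = -45.00°

-11.0 dB, -45.0°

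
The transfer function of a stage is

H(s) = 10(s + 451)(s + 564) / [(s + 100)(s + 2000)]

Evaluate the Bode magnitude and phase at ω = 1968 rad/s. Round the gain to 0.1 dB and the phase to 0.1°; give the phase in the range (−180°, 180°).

17.5 dB, 19.5°

At s = jω = j1968:
zero (s+451): 451 + j1968 → |·| = √(451²+1968²) = √4076425 ≈ 2019, ∠ = arctan(1968/451) ≈ 77.09°
zero (s+564): 564 + j1968 → |·| = √(564²+1968²) = √4191120 ≈ 2047.2, ∠ = arctan(1968/564) ≈ 74.01°
pole (s+100): 100 + j1968 → |·| = √(100²+1968²) = √3883024 ≈ 1970.5, ∠ = arctan(1968/100) ≈ 87.09°
pole (s+2000): 2000 + j1968 → |·| = √(2000²+1968²) = √7873024 ≈ 2805.9, ∠ = arctan(1968/2000) ≈ 44.54°
|H| = 10 · 4.1333e+06 / 5.529e+06 ≈ 7.4757
Gain = 20 log₁₀(7.4757) ≈ 17.47 dB
∠H = 151.10° − 131.63° = 19.47°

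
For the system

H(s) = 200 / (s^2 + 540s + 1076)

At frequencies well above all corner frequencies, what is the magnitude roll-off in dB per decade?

Each pole contributes −20 dB/decade at high frequency; each zero contributes +20 dB/decade.
Net: 0 zero(s) − 2 pole(s) → -40 dB/decade.

-40 dB/decade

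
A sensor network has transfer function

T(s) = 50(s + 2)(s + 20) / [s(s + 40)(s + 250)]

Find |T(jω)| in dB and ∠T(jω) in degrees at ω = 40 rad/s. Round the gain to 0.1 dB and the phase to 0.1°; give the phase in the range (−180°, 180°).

At s = jω = j40:
zero (s+2): 2 + j40 → |·| = √(2²+40²) = √1604 ≈ 40.05, ∠ = arctan(40/2) ≈ 87.14°
zero (s+20): 20 + j40 → |·| = √(20²+40²) = √2000 ≈ 44.721, ∠ = arctan(40/20) ≈ 63.43°
pole (s+40): 40 + j40 → |·| = √(40²+40²) = √3200 ≈ 56.569, ∠ = arctan(40/40) ≈ 45.00°
pole (s+250): 250 + j40 → |·| = √(250²+40²) = √64100 ≈ 253.18, ∠ = arctan(40/250) ≈ 9.09°
pole at origin: |s| = 40, ∠ = 90.00° (in denominator)
|T| = 50 · 1791.1 / 5.7289e+05 ≈ 0.15632
Gain = 20 log₁₀(0.15632) ≈ -16.12 dB
∠T = 150.57° − 144.09° = 6.48°

-16.1 dB, 6.5°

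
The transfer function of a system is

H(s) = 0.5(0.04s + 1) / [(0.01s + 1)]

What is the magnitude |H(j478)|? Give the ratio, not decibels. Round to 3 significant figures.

At ω = 478 rad/s:
zero (1 + j478·0.04) = 1 + j19.12 → |·| ≈ 19.146, ∠ ≈ 87.01°
pole (1 + j478·0.01) = 1 + j4.78 → |·| ≈ 4.8835, ∠ ≈ 78.18°
|H| = 0.5 · 19.146 / (4.8835) ≈ 1.9603

1.96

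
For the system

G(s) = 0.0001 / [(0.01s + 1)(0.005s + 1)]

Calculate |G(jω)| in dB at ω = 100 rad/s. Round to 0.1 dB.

At ω = 100 rad/s:
pole (1 + j100·0.01) = 1 + j1 → |·| ≈ 1.4142, ∠ ≈ 45.00°
pole (1 + j100·0.005) = 1 + j0.5 → |·| ≈ 1.118, ∠ ≈ 26.57°
|G| = 0.0001 · 1 / (1.4142 · 1.118) ≈ 6.3248e-05
Gain = 20 log₁₀(6.3248e-05) ≈ -83.98 dB

-84.0 dB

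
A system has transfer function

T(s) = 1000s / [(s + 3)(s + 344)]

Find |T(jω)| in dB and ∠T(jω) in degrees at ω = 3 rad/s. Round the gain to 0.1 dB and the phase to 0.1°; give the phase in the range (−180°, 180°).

At s = jω = j3:
zero at origin: s = j3 → |·| = 3, ∠ = 90.00°
pole (s+3): 3 + j3 → |·| = √(3²+3²) = √18 ≈ 4.2426, ∠ = arctan(3/3) ≈ 45.00°
pole (s+344): 344 + j3 → |·| = √(344²+3²) = √118345 ≈ 344.01, ∠ = arctan(3/344) ≈ 0.50°
|T| = 1000 · 3 / 1459.5 ≈ 2.0555
Gain = 20 log₁₀(2.0555) ≈ 6.26 dB
∠T = 90.00° − 45.50° = 44.50°

6.3 dB, 44.5°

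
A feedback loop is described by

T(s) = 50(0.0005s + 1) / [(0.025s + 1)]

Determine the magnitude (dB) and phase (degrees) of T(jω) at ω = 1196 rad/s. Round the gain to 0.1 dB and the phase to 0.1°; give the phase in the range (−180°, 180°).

At ω = 1196 rad/s:
zero (1 + j1196·0.0005) = 1 + j0.598 → |·| ≈ 1.1652, ∠ ≈ 30.88°
pole (1 + j1196·0.025) = 1 + j29.9 → |·| ≈ 29.917, ∠ ≈ 88.08°
|T| = 50 · 1.1652 / (29.917) ≈ 1.9474
Gain = 20 log₁₀(1.9474) ≈ 5.79 dB
∠T = (30.88°) − (88.08°) = -57.20°

5.8 dB, -57.2°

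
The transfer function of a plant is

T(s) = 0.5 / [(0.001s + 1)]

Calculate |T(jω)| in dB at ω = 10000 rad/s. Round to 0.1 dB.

At ω = 10000 rad/s:
pole (1 + j10000·0.001) = 1 + j10 → |·| ≈ 10.05, ∠ ≈ 84.29°
|T| = 0.5 · 1 / (10.05) ≈ 0.049751
Gain = 20 log₁₀(0.049751) ≈ -26.06 dB

-26.1 dB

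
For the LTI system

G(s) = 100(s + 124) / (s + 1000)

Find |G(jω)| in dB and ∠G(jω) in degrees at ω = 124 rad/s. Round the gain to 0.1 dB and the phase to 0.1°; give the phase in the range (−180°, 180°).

At s = jω = j124:
zero (s+124): 124 + j124 → |·| = √(124²+124²) = √30752 ≈ 175.36, ∠ = arctan(124/124) ≈ 45.00°
pole (s+1000): 1000 + j124 → |·| = √(1000²+124²) = √1015376 ≈ 1007.7, ∠ = arctan(124/1000) ≈ 7.07°
|G| = 100 · 175.36 / 1007.7 ≈ 17.402
Gain = 20 log₁₀(17.402) ≈ 24.81 dB
∠G = 45.00° − 7.07° = 37.93°

24.8 dB, 37.9°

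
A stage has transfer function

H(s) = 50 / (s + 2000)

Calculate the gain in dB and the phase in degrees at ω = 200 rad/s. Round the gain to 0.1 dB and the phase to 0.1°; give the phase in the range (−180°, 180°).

-32.1 dB, -5.7°

At s = jω = j200:
pole (s+2000): 2000 + j200 → |·| = √(2000²+200²) = √4040000 ≈ 2010, ∠ = arctan(200/2000) ≈ 5.71°
|H| = 50 / 2010 ≈ 0.024876
Gain = 20 log₁₀(0.024876) ≈ -32.08 dB
∠H = 0.00° − 5.71° = -5.71°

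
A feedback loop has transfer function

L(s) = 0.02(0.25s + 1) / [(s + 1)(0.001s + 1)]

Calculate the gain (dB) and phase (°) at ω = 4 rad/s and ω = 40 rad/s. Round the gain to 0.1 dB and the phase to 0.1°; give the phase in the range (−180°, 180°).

At ω = 4 rad/s:
zero (1 + j4·0.25) = 1 + j1 → |·| ≈ 1.4142, ∠ ≈ 45.00°
pole (1 + j4·1) = 1 + j4 → |·| ≈ 4.1231, ∠ ≈ 75.96°
pole (1 + j4·0.001) = 1 + j0.004 → |·| ≈ 1, ∠ ≈ 0.23°
|L| = 0.02 · 1.4142 / (4.1231 · 1) ≈ 0.0068599
Gain = 20 log₁₀(0.0068599) ≈ -43.27 dB
∠L = (45.00°) − (75.96° + 0.23°) = -31.19°

At ω = 40 rad/s:
zero (1 + j40·0.25) = 1 + j10 → |·| ≈ 10.05, ∠ ≈ 84.29°
pole (1 + j40·1) = 1 + j40 → |·| ≈ 40.012, ∠ ≈ 88.57°
pole (1 + j40·0.001) = 1 + j0.04 → |·| ≈ 1.0008, ∠ ≈ 2.29°
|L| = 0.02 · 10.05 / (40.012 · 1.0008) ≈ 0.0050195
Gain = 20 log₁₀(0.0050195) ≈ -45.99 dB
∠L = (84.29°) − (88.57° + 2.29°) = -6.57°

ω = 4: -43.3 dB, -31.2°; ω = 40: -46.0 dB, -6.6°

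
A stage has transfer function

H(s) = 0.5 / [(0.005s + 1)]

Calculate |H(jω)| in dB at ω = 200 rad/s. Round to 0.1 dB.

-9.0 dB

At ω = 200 rad/s:
pole (1 + j200·0.005) = 1 + j1 → |·| ≈ 1.4142, ∠ ≈ 45.00°
|H| = 0.5 · 1 / (1.4142) ≈ 0.35356
Gain = 20 log₁₀(0.35356) ≈ -9.03 dB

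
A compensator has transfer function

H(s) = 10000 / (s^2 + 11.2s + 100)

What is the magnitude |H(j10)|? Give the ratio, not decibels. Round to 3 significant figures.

At s = jω = j10:
quadratic: (j10)² + 11.2·j10 + 100 = 0 + j112 → |·| ≈ 112, ∠ ≈ 90.00°
|H| = 10000 / 112 ≈ 89.286

89.3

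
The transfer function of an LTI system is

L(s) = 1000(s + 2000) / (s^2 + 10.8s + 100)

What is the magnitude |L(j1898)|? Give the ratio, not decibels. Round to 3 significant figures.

0.765

At s = jω = j1898:
zero (s+2000): 2000 + j1898 → |·| = √(2000²+1898²) = √7602404 ≈ 2757.2, ∠ = arctan(1898/2000) ≈ 43.50°
quadratic: (j1898)² + 10.8·j1898 + 100 = -3602304 + j20498.4 → |·| ≈ 3.6024e+06, ∠ ≈ 179.67°
|L| = 1000 · 2757.2 / 3.6024e+06 ≈ 0.76538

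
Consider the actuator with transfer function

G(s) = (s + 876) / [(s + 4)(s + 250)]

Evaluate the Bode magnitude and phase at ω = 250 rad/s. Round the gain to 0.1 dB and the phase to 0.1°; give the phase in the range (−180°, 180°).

-39.7 dB, -118.2°

At s = jω = j250:
zero (s+876): 876 + j250 → |·| = √(876²+250²) = √829876 ≈ 910.98, ∠ = arctan(250/876) ≈ 15.93°
pole (s+4): 4 + j250 → |·| = √(4²+250²) = √62516 ≈ 250.03, ∠ = arctan(250/4) ≈ 89.08°
pole (s+250): 250 + j250 → |·| = √(250²+250²) = √125000 ≈ 353.55, ∠ = arctan(250/250) ≈ 45.00°
|G| = 1 · 910.98 / 88398 ≈ 0.010305
Gain = 20 log₁₀(0.010305) ≈ -39.74 dB
∠G = 15.93° − 134.08° = -118.15°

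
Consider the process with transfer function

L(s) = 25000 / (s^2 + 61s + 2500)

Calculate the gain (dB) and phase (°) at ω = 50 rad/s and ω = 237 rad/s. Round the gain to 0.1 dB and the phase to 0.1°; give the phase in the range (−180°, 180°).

ω = 50: 18.3 dB, -90.0°; ω = 237: -6.9 dB, -164.9°

At s = jω = j50:
quadratic: (j50)² + 61·j50 + 2500 = 0 + j3050 → |·| ≈ 3050, ∠ ≈ 90.00°
|L| = 25000 / 3050 ≈ 8.1967
Gain = 20 log₁₀(8.1967) ≈ 18.27 dB
∠L = 0.00° − 90.00° = -90.00°

At s = jω = j237:
quadratic: (j237)² + 61·j237 + 2500 = -53669 + j14457 → |·| ≈ 55582, ∠ ≈ 164.92°
|L| = 25000 / 55582 ≈ 0.44979
Gain = 20 log₁₀(0.44979) ≈ -6.94 dB
∠L = 0.00° − 164.92° = -164.92°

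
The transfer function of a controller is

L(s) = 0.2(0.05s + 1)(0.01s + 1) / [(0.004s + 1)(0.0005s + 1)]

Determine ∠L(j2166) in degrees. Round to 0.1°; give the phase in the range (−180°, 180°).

46.1°

At ω = 2166 rad/s:
zero (1 + j2166·0.05) = 1 + j108.3 → |·| ≈ 108.3, ∠ ≈ 89.47°
zero (1 + j2166·0.01) = 1 + j21.66 → |·| ≈ 21.683, ∠ ≈ 87.36°
pole (1 + j2166·0.004) = 1 + j8.664 → |·| ≈ 8.7215, ∠ ≈ 83.42°
pole (1 + j2166·0.0005) = 1 + j1.083 → |·| ≈ 1.4741, ∠ ≈ 47.28°
∠L = (89.47° + 87.36°) − (83.42° + 47.28°) = 46.13°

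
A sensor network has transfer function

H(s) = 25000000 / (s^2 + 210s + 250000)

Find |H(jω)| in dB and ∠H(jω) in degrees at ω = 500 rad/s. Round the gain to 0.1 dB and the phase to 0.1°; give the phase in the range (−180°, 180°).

At s = jω = j500:
quadratic: (j500)² + 210·j500 + 250000 = 0 + j105000 → |·| ≈ 1.05e+05, ∠ ≈ 90.00°
|H| = 25000000 / 1.05e+05 ≈ 238.1
Gain = 20 log₁₀(238.1) ≈ 47.54 dB
∠H = 0.00° − 90.00° = -90.00°

47.5 dB, -90.0°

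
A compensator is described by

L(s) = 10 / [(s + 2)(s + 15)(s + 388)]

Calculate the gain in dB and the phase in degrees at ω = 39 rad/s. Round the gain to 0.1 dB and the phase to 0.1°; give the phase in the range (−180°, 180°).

At s = jω = j39:
pole (s+2): 2 + j39 → |·| = √(2²+39²) = √1525 ≈ 39.051, ∠ = arctan(39/2) ≈ 87.06°
pole (s+15): 15 + j39 → |·| = √(15²+39²) = √1746 ≈ 41.785, ∠ = arctan(39/15) ≈ 68.96°
pole (s+388): 388 + j39 → |·| = √(388²+39²) = √152065 ≈ 389.96, ∠ = arctan(39/388) ≈ 5.74°
|L| = 10 / 6.3632e+05 ≈ 1.5715e-05
Gain = 20 log₁₀(1.5715e-05) ≈ -96.07 dB
∠L = 0.00° − 161.76° = -161.76°

-96.1 dB, -161.8°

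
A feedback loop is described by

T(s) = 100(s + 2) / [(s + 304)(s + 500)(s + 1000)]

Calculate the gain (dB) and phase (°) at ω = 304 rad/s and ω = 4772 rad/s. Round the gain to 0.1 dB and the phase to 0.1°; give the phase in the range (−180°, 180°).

At s = jω = j304:
zero (s+2): 2 + j304 → |·| = √(2²+304²) = √92420 ≈ 304.01, ∠ = arctan(304/2) ≈ 89.62°
pole (s+304): 304 + j304 → |·| = √(304²+304²) = √184832 ≈ 429.92, ∠ = arctan(304/304) ≈ 45.00°
pole (s+500): 500 + j304 → |·| = √(500²+304²) = √342416 ≈ 585.16, ∠ = arctan(304/500) ≈ 31.30°
pole (s+1000): 1000 + j304 → |·| = √(1000²+304²) = √1092416 ≈ 1045.2, ∠ = arctan(304/1000) ≈ 16.91°
|T| = 100 · 304.01 / 2.6294e+08 ≈ 0.00011562
Gain = 20 log₁₀(0.00011562) ≈ -78.74 dB
∠T = 89.62° − 93.21° = -3.59°

At s = jω = j4772:
zero (s+2): 2 + j4772 → |·| = √(2²+4772²) = √22771988 ≈ 4772, ∠ = arctan(4772/2) ≈ 89.98°
pole (s+304): 304 + j4772 → |·| = √(304²+4772²) = √22864400 ≈ 4781.7, ∠ = arctan(4772/304) ≈ 86.35°
pole (s+500): 500 + j4772 → |·| = √(500²+4772²) = √23021984 ≈ 4798.1, ∠ = arctan(4772/500) ≈ 84.02°
pole (s+1000): 1000 + j4772 → |·| = √(1000²+4772²) = √23771984 ≈ 4875.7, ∠ = arctan(4772/1000) ≈ 78.16°
|T| = 100 · 4772 / 1.1186e+11 ≈ 4.266e-06
Gain = 20 log₁₀(4.266e-06) ≈ -107.40 dB
∠T = 89.98° − 248.53° = -158.55°

ω = 304: -78.7 dB, -3.6°; ω = 4772: -107.4 dB, -158.6°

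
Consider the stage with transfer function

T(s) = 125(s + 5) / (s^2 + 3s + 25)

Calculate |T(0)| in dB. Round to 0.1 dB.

T(0) = 125·5 / 25 = 25
20 log₁₀(25) ≈ 27.96 dB

28.0 dB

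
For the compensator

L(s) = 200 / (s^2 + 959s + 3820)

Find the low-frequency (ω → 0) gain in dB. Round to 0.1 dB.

-25.6 dB

L(0) = 200 / 3820 ≈ 0.052356
20 log₁₀(0.052356) ≈ -25.62 dB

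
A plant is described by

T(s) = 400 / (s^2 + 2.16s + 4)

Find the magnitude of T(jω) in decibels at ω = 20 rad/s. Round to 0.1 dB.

At s = jω = j20:
quadratic: (j20)² + 2.16·j20 + 4 = -396 + j43.2 → |·| ≈ 398.35, ∠ ≈ 173.77°
|T| = 400 / 398.35 ≈ 1.0041
Gain = 20 log₁₀(1.0041) ≈ 0.04 dB

0.0 dB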